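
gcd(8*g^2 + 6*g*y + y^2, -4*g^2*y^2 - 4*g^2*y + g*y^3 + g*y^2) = 1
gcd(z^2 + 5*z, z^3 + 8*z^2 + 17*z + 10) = z + 5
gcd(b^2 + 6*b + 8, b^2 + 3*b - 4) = b + 4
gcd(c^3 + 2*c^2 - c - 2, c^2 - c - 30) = 1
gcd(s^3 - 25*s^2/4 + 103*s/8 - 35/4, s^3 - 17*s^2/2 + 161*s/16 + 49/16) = s - 7/4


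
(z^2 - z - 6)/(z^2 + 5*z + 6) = (z - 3)/(z + 3)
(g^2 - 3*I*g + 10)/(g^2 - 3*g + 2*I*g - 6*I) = (g - 5*I)/(g - 3)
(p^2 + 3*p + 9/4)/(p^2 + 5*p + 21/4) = (2*p + 3)/(2*p + 7)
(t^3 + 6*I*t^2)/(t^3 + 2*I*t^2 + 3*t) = t*(t + 6*I)/(t^2 + 2*I*t + 3)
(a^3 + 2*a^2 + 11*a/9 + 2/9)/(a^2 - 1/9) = (3*a^2 + 5*a + 2)/(3*a - 1)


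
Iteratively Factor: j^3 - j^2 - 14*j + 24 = (j + 4)*(j^2 - 5*j + 6) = (j - 3)*(j + 4)*(j - 2)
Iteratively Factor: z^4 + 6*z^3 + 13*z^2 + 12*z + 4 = (z + 1)*(z^3 + 5*z^2 + 8*z + 4) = (z + 1)^2*(z^2 + 4*z + 4) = (z + 1)^2*(z + 2)*(z + 2)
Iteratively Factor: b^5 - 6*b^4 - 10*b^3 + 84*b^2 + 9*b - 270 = (b - 5)*(b^4 - b^3 - 15*b^2 + 9*b + 54) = (b - 5)*(b + 3)*(b^3 - 4*b^2 - 3*b + 18) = (b - 5)*(b - 3)*(b + 3)*(b^2 - b - 6) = (b - 5)*(b - 3)^2*(b + 3)*(b + 2)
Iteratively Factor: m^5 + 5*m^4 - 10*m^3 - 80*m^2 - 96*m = (m)*(m^4 + 5*m^3 - 10*m^2 - 80*m - 96) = m*(m + 4)*(m^3 + m^2 - 14*m - 24) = m*(m + 3)*(m + 4)*(m^2 - 2*m - 8) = m*(m - 4)*(m + 3)*(m + 4)*(m + 2)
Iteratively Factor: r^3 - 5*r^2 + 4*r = (r - 4)*(r^2 - r) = (r - 4)*(r - 1)*(r)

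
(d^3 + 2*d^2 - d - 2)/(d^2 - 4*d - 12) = (d^2 - 1)/(d - 6)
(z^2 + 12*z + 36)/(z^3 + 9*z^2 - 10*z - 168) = (z + 6)/(z^2 + 3*z - 28)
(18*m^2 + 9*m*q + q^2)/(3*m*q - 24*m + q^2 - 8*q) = (6*m + q)/(q - 8)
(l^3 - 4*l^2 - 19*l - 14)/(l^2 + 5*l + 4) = (l^2 - 5*l - 14)/(l + 4)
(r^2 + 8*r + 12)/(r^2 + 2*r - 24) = (r + 2)/(r - 4)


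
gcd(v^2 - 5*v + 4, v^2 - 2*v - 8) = v - 4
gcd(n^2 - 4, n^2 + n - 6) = n - 2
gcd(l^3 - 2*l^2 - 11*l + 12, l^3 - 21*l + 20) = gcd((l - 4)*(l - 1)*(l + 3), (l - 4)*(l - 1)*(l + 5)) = l^2 - 5*l + 4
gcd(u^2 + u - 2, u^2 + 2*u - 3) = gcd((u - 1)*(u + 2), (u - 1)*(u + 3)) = u - 1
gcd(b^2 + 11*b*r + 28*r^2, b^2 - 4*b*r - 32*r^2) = b + 4*r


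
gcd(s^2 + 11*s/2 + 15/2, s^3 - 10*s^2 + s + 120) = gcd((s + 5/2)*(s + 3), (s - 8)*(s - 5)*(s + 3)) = s + 3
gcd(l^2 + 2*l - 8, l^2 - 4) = l - 2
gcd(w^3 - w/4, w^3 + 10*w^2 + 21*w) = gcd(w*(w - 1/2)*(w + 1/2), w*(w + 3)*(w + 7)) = w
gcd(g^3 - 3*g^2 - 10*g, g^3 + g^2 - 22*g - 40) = g^2 - 3*g - 10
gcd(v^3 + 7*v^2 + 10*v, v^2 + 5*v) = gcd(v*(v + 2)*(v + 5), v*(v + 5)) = v^2 + 5*v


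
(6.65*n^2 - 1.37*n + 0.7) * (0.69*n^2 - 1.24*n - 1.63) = 4.5885*n^4 - 9.1913*n^3 - 8.6577*n^2 + 1.3651*n - 1.141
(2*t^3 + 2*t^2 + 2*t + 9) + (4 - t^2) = 2*t^3 + t^2 + 2*t + 13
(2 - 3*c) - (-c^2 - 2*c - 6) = c^2 - c + 8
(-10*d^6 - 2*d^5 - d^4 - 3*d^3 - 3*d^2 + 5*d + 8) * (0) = 0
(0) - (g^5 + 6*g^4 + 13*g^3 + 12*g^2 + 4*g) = -g^5 - 6*g^4 - 13*g^3 - 12*g^2 - 4*g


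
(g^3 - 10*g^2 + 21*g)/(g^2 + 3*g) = (g^2 - 10*g + 21)/(g + 3)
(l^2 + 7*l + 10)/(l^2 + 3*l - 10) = (l + 2)/(l - 2)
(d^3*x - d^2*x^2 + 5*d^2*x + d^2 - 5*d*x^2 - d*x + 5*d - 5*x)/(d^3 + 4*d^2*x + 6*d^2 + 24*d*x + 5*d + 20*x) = (d^2*x - d*x^2 + d - x)/(d^2 + 4*d*x + d + 4*x)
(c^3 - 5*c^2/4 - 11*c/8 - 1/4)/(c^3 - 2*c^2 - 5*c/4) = (4*c^2 - 7*c - 2)/(2*c*(2*c - 5))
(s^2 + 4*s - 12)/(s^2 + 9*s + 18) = (s - 2)/(s + 3)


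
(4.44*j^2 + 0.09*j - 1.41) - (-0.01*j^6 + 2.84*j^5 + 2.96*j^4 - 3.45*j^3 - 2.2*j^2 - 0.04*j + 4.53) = 0.01*j^6 - 2.84*j^5 - 2.96*j^4 + 3.45*j^3 + 6.64*j^2 + 0.13*j - 5.94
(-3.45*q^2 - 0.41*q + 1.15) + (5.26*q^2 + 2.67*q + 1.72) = 1.81*q^2 + 2.26*q + 2.87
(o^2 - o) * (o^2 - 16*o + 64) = o^4 - 17*o^3 + 80*o^2 - 64*o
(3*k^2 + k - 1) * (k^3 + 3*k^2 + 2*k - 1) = 3*k^5 + 10*k^4 + 8*k^3 - 4*k^2 - 3*k + 1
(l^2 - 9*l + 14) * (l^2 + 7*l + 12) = l^4 - 2*l^3 - 37*l^2 - 10*l + 168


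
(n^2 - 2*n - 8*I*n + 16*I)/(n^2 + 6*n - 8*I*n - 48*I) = (n - 2)/(n + 6)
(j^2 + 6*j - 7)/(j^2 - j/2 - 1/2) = 2*(j + 7)/(2*j + 1)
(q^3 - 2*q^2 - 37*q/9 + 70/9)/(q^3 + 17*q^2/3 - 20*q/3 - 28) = (q - 5/3)/(q + 6)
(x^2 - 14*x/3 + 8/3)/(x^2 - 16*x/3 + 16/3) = (3*x - 2)/(3*x - 4)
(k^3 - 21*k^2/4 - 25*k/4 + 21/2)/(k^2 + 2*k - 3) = (4*k^2 - 17*k - 42)/(4*(k + 3))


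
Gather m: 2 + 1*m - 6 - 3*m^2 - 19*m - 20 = -3*m^2 - 18*m - 24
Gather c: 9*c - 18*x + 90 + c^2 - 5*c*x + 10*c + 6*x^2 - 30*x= c^2 + c*(19 - 5*x) + 6*x^2 - 48*x + 90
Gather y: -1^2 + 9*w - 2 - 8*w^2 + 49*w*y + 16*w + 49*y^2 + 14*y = -8*w^2 + 25*w + 49*y^2 + y*(49*w + 14) - 3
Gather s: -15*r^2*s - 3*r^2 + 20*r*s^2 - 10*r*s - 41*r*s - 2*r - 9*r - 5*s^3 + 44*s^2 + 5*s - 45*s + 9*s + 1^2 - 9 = -3*r^2 - 11*r - 5*s^3 + s^2*(20*r + 44) + s*(-15*r^2 - 51*r - 31) - 8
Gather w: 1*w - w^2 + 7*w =-w^2 + 8*w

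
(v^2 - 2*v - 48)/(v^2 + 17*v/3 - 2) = 3*(v - 8)/(3*v - 1)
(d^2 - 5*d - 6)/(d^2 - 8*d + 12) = (d + 1)/(d - 2)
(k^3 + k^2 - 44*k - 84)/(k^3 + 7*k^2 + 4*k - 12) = (k - 7)/(k - 1)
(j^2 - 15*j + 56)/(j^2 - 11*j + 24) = (j - 7)/(j - 3)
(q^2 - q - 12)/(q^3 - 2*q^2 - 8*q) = (q + 3)/(q*(q + 2))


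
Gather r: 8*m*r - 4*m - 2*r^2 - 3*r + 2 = -4*m - 2*r^2 + r*(8*m - 3) + 2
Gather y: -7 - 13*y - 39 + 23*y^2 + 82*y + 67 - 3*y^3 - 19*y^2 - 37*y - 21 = -3*y^3 + 4*y^2 + 32*y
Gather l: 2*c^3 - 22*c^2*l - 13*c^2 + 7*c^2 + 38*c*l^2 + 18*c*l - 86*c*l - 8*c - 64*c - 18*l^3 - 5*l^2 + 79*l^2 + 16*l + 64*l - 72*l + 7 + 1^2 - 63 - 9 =2*c^3 - 6*c^2 - 72*c - 18*l^3 + l^2*(38*c + 74) + l*(-22*c^2 - 68*c + 8) - 64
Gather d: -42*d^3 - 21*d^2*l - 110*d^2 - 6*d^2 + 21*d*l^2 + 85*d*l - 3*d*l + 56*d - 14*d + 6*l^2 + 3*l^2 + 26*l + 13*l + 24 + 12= -42*d^3 + d^2*(-21*l - 116) + d*(21*l^2 + 82*l + 42) + 9*l^2 + 39*l + 36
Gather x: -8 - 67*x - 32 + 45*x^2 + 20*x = 45*x^2 - 47*x - 40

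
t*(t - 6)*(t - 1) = t^3 - 7*t^2 + 6*t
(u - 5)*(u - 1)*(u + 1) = u^3 - 5*u^2 - u + 5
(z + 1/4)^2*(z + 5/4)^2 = z^4 + 3*z^3 + 23*z^2/8 + 15*z/16 + 25/256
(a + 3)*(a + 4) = a^2 + 7*a + 12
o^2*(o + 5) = o^3 + 5*o^2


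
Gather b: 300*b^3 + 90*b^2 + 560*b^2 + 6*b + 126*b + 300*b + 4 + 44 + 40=300*b^3 + 650*b^2 + 432*b + 88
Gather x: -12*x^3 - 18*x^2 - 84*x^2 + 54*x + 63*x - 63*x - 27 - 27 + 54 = -12*x^3 - 102*x^2 + 54*x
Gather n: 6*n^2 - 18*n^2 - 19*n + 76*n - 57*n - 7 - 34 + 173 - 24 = 108 - 12*n^2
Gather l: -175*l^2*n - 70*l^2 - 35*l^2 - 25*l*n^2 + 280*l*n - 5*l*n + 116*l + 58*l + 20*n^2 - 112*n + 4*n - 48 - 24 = l^2*(-175*n - 105) + l*(-25*n^2 + 275*n + 174) + 20*n^2 - 108*n - 72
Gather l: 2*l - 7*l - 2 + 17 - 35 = -5*l - 20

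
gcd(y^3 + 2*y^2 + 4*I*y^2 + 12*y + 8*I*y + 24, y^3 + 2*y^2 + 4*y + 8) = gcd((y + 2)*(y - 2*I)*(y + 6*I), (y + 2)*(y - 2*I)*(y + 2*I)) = y^2 + y*(2 - 2*I) - 4*I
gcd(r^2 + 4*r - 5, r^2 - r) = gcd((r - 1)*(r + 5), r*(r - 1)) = r - 1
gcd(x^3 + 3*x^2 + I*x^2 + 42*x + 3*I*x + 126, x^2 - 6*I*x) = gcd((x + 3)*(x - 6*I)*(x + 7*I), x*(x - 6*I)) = x - 6*I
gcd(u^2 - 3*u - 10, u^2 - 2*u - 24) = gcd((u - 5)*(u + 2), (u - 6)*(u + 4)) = 1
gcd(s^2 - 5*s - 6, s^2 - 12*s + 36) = s - 6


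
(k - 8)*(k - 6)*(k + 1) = k^3 - 13*k^2 + 34*k + 48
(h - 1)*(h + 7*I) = h^2 - h + 7*I*h - 7*I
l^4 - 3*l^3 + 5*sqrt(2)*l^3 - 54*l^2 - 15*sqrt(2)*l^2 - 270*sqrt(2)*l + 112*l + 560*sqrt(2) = (l - 8)*(l - 2)*(l + 7)*(l + 5*sqrt(2))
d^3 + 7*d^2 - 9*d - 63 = (d - 3)*(d + 3)*(d + 7)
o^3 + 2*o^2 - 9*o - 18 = (o - 3)*(o + 2)*(o + 3)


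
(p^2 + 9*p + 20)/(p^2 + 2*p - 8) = (p + 5)/(p - 2)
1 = 1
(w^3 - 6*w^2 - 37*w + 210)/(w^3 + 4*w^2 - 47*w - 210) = (w - 5)/(w + 5)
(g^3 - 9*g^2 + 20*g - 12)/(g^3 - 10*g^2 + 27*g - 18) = (g - 2)/(g - 3)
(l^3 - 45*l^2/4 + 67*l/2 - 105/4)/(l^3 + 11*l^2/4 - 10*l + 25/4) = (l^2 - 10*l + 21)/(l^2 + 4*l - 5)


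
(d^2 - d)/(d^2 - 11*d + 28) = d*(d - 1)/(d^2 - 11*d + 28)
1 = 1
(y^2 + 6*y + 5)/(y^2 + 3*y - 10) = (y + 1)/(y - 2)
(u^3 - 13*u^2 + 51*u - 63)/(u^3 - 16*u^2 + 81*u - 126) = (u - 3)/(u - 6)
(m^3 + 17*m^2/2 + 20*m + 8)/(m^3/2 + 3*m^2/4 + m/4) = 2*(m^2 + 8*m + 16)/(m*(m + 1))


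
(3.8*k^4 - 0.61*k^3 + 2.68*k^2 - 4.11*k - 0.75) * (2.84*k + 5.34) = 10.792*k^5 + 18.5596*k^4 + 4.3538*k^3 + 2.6388*k^2 - 24.0774*k - 4.005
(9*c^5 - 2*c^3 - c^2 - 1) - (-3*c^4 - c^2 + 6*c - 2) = 9*c^5 + 3*c^4 - 2*c^3 - 6*c + 1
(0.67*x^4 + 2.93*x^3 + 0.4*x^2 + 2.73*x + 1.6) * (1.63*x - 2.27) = 1.0921*x^5 + 3.255*x^4 - 5.9991*x^3 + 3.5419*x^2 - 3.5891*x - 3.632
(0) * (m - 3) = 0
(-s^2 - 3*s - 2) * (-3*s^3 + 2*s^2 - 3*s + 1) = 3*s^5 + 7*s^4 + 3*s^3 + 4*s^2 + 3*s - 2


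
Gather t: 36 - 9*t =36 - 9*t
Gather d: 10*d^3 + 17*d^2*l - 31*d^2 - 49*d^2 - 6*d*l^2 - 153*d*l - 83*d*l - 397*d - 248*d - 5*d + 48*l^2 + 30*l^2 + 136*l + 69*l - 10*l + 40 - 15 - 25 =10*d^3 + d^2*(17*l - 80) + d*(-6*l^2 - 236*l - 650) + 78*l^2 + 195*l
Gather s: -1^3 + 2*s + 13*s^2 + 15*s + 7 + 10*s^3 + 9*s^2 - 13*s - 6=10*s^3 + 22*s^2 + 4*s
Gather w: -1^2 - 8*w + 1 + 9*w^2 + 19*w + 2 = 9*w^2 + 11*w + 2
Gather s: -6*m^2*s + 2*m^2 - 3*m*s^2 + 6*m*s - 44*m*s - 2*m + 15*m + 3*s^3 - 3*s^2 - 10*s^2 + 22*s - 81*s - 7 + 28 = 2*m^2 + 13*m + 3*s^3 + s^2*(-3*m - 13) + s*(-6*m^2 - 38*m - 59) + 21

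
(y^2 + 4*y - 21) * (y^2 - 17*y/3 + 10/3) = y^4 - 5*y^3/3 - 121*y^2/3 + 397*y/3 - 70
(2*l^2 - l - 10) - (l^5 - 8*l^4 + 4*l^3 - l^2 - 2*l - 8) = -l^5 + 8*l^4 - 4*l^3 + 3*l^2 + l - 2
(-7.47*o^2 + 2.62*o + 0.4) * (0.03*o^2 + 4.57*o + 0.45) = -0.2241*o^4 - 34.0593*o^3 + 8.6239*o^2 + 3.007*o + 0.18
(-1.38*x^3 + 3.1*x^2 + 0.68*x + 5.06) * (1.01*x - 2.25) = -1.3938*x^4 + 6.236*x^3 - 6.2882*x^2 + 3.5806*x - 11.385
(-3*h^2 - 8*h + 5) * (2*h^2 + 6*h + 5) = -6*h^4 - 34*h^3 - 53*h^2 - 10*h + 25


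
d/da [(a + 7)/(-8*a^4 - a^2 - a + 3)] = (-8*a^4 - a^2 - a + (a + 7)*(32*a^3 + 2*a + 1) + 3)/(8*a^4 + a^2 + a - 3)^2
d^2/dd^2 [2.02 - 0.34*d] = 0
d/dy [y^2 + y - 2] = 2*y + 1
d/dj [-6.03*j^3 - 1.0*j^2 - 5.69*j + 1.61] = -18.09*j^2 - 2.0*j - 5.69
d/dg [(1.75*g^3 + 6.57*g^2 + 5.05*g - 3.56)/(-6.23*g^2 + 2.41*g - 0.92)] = (-10.9025*g^4 + 8.435*g^3 + 42.4652*g^2 - 56.4464*g + 3.9336)/(38.8129*g^4 - 30.0286*g^3 + 17.2713*g^2 - 4.4344*g + 0.8464)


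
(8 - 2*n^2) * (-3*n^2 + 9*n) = 6*n^4 - 18*n^3 - 24*n^2 + 72*n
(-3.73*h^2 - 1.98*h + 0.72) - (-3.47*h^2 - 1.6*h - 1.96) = -0.26*h^2 - 0.38*h + 2.68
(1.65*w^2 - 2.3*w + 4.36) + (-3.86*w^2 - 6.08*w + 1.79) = -2.21*w^2 - 8.38*w + 6.15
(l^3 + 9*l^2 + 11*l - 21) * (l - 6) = l^4 + 3*l^3 - 43*l^2 - 87*l + 126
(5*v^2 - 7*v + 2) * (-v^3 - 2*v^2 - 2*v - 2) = -5*v^5 - 3*v^4 + 2*v^3 + 10*v - 4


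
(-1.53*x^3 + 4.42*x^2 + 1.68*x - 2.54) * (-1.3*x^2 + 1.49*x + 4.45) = 1.989*x^5 - 8.0257*x^4 - 2.4067*x^3 + 25.4742*x^2 + 3.6914*x - 11.303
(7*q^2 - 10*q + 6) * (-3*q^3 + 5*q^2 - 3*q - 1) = -21*q^5 + 65*q^4 - 89*q^3 + 53*q^2 - 8*q - 6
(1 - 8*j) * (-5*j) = 40*j^2 - 5*j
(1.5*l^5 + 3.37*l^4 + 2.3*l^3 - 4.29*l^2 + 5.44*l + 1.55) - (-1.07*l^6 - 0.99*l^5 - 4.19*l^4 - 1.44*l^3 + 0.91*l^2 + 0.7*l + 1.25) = 1.07*l^6 + 2.49*l^5 + 7.56*l^4 + 3.74*l^3 - 5.2*l^2 + 4.74*l + 0.3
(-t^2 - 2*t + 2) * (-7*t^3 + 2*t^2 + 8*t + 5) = 7*t^5 + 12*t^4 - 26*t^3 - 17*t^2 + 6*t + 10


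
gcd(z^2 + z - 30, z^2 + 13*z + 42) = z + 6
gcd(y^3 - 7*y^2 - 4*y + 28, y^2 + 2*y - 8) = y - 2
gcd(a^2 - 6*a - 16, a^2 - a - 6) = a + 2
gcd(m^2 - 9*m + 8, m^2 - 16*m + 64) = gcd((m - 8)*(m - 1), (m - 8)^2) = m - 8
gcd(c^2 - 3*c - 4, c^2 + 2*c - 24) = c - 4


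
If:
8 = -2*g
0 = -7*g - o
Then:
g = -4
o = 28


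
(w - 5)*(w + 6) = w^2 + w - 30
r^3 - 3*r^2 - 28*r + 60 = (r - 6)*(r - 2)*(r + 5)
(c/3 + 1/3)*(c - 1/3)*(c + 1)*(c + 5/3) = c^4/3 + 10*c^3/9 + 28*c^2/27 + 2*c/27 - 5/27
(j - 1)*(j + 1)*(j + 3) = j^3 + 3*j^2 - j - 3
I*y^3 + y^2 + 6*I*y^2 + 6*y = y*(y + 6)*(I*y + 1)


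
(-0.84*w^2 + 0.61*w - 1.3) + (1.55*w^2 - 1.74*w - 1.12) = 0.71*w^2 - 1.13*w - 2.42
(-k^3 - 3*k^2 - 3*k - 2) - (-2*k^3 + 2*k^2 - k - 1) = k^3 - 5*k^2 - 2*k - 1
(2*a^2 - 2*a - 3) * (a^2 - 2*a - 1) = 2*a^4 - 6*a^3 - a^2 + 8*a + 3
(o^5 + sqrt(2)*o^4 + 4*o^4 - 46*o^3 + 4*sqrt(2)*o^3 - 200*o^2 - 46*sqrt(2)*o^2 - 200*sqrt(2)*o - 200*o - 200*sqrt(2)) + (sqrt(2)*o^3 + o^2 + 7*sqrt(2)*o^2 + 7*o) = o^5 + sqrt(2)*o^4 + 4*o^4 - 46*o^3 + 5*sqrt(2)*o^3 - 199*o^2 - 39*sqrt(2)*o^2 - 200*sqrt(2)*o - 193*o - 200*sqrt(2)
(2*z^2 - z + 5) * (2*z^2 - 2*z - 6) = 4*z^4 - 6*z^3 - 4*z - 30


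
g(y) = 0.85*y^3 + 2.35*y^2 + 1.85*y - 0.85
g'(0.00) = 1.85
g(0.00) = -0.85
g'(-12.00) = 312.65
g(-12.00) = -1153.45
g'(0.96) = 8.71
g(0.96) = 3.84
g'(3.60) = 51.82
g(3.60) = 75.92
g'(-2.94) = 10.07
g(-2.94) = -7.58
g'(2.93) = 37.51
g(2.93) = 46.13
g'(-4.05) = 24.64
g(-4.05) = -26.26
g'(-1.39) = 0.24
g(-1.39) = -1.16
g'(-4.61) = 34.38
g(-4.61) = -42.71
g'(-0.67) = -0.15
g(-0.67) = -1.29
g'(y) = 2.55*y^2 + 4.7*y + 1.85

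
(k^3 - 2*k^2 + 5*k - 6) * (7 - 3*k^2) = -3*k^5 + 6*k^4 - 8*k^3 + 4*k^2 + 35*k - 42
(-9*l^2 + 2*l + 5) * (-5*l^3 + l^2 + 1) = 45*l^5 - 19*l^4 - 23*l^3 - 4*l^2 + 2*l + 5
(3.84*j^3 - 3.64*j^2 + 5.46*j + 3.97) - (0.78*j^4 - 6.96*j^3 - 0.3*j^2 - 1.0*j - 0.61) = -0.78*j^4 + 10.8*j^3 - 3.34*j^2 + 6.46*j + 4.58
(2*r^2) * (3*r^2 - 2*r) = 6*r^4 - 4*r^3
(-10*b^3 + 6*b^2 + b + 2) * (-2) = 20*b^3 - 12*b^2 - 2*b - 4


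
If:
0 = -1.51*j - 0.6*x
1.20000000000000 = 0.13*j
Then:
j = 9.23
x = -23.23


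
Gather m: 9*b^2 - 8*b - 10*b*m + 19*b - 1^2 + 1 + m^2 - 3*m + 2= 9*b^2 + 11*b + m^2 + m*(-10*b - 3) + 2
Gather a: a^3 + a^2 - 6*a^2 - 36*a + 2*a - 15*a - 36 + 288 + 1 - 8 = a^3 - 5*a^2 - 49*a + 245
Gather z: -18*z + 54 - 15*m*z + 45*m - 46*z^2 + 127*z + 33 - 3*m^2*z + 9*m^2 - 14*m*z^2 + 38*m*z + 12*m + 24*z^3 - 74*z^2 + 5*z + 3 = 9*m^2 + 57*m + 24*z^3 + z^2*(-14*m - 120) + z*(-3*m^2 + 23*m + 114) + 90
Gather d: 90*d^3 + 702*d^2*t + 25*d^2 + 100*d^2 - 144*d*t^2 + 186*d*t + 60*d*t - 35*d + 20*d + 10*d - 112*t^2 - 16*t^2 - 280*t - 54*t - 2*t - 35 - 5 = 90*d^3 + d^2*(702*t + 125) + d*(-144*t^2 + 246*t - 5) - 128*t^2 - 336*t - 40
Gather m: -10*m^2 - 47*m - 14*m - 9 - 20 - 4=-10*m^2 - 61*m - 33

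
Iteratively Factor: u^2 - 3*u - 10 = (u - 5)*(u + 2)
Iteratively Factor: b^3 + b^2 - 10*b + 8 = (b + 4)*(b^2 - 3*b + 2) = (b - 1)*(b + 4)*(b - 2)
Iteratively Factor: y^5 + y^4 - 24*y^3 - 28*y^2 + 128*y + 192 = (y + 4)*(y^4 - 3*y^3 - 12*y^2 + 20*y + 48) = (y - 3)*(y + 4)*(y^3 - 12*y - 16) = (y - 3)*(y + 2)*(y + 4)*(y^2 - 2*y - 8) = (y - 4)*(y - 3)*(y + 2)*(y + 4)*(y + 2)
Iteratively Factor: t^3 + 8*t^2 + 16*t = (t + 4)*(t^2 + 4*t) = (t + 4)^2*(t)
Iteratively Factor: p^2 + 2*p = (p + 2)*(p)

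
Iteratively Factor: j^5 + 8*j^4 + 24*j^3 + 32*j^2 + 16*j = (j + 2)*(j^4 + 6*j^3 + 12*j^2 + 8*j) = (j + 2)^2*(j^3 + 4*j^2 + 4*j) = (j + 2)^3*(j^2 + 2*j) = (j + 2)^4*(j)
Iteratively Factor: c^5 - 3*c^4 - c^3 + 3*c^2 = (c - 3)*(c^4 - c^2) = (c - 3)*(c + 1)*(c^3 - c^2) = c*(c - 3)*(c + 1)*(c^2 - c) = c^2*(c - 3)*(c + 1)*(c - 1)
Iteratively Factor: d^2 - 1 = (d - 1)*(d + 1)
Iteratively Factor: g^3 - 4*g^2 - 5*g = (g + 1)*(g^2 - 5*g) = (g - 5)*(g + 1)*(g)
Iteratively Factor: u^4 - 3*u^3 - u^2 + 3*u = (u - 3)*(u^3 - u) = u*(u - 3)*(u^2 - 1) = u*(u - 3)*(u - 1)*(u + 1)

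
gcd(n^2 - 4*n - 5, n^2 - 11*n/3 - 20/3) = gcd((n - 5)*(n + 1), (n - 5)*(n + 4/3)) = n - 5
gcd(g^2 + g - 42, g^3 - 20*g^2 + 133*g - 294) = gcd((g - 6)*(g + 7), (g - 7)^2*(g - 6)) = g - 6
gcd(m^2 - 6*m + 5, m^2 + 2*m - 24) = 1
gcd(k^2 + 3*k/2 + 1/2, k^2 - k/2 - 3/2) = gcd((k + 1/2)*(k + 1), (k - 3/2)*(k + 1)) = k + 1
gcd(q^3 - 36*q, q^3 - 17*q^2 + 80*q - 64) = 1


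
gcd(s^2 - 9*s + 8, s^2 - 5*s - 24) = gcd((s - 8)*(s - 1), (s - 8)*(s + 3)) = s - 8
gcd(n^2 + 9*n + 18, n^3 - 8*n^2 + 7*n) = 1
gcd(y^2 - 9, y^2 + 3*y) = y + 3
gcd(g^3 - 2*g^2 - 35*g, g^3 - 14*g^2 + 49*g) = g^2 - 7*g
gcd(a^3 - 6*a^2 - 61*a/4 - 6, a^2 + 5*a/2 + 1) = a + 1/2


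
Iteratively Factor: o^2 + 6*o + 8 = (o + 2)*(o + 4)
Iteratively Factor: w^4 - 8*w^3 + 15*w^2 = (w - 5)*(w^3 - 3*w^2) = w*(w - 5)*(w^2 - 3*w) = w*(w - 5)*(w - 3)*(w)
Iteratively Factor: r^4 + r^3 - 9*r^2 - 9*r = (r)*(r^3 + r^2 - 9*r - 9) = r*(r + 1)*(r^2 - 9) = r*(r + 1)*(r + 3)*(r - 3)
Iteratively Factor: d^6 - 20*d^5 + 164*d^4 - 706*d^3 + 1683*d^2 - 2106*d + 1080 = (d - 4)*(d^5 - 16*d^4 + 100*d^3 - 306*d^2 + 459*d - 270) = (d - 4)*(d - 3)*(d^4 - 13*d^3 + 61*d^2 - 123*d + 90) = (d - 5)*(d - 4)*(d - 3)*(d^3 - 8*d^2 + 21*d - 18) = (d - 5)*(d - 4)*(d - 3)*(d - 2)*(d^2 - 6*d + 9) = (d - 5)*(d - 4)*(d - 3)^2*(d - 2)*(d - 3)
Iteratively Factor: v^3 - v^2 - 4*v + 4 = (v - 2)*(v^2 + v - 2) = (v - 2)*(v + 2)*(v - 1)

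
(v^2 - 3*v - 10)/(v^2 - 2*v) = (v^2 - 3*v - 10)/(v*(v - 2))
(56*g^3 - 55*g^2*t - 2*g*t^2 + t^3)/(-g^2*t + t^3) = (-56*g^2 - g*t + t^2)/(t*(g + t))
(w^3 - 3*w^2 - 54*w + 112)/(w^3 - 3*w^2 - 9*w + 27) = (w^3 - 3*w^2 - 54*w + 112)/(w^3 - 3*w^2 - 9*w + 27)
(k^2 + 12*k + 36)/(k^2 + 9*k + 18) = (k + 6)/(k + 3)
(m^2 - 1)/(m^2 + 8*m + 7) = (m - 1)/(m + 7)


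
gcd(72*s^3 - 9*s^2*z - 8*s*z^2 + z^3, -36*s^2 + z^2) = 1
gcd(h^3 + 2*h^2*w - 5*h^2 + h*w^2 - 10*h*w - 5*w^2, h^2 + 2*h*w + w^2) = h^2 + 2*h*w + w^2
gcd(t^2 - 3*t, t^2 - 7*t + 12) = t - 3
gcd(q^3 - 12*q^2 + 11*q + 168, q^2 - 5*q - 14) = q - 7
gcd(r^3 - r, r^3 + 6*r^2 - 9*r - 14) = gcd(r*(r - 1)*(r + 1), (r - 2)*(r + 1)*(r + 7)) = r + 1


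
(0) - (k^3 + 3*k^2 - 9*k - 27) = -k^3 - 3*k^2 + 9*k + 27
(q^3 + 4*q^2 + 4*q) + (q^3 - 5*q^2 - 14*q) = 2*q^3 - q^2 - 10*q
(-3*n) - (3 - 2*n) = -n - 3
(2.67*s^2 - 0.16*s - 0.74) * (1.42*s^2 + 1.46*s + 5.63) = 3.7914*s^4 + 3.671*s^3 + 13.7477*s^2 - 1.9812*s - 4.1662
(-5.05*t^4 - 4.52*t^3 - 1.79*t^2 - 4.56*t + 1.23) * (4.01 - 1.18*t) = 5.959*t^5 - 14.9169*t^4 - 16.013*t^3 - 1.7971*t^2 - 19.737*t + 4.9323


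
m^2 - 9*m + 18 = (m - 6)*(m - 3)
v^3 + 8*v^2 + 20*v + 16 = (v + 2)^2*(v + 4)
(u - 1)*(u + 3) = u^2 + 2*u - 3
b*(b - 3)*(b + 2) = b^3 - b^2 - 6*b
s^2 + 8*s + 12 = (s + 2)*(s + 6)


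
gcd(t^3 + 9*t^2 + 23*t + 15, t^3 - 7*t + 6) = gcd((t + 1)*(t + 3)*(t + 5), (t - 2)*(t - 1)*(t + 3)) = t + 3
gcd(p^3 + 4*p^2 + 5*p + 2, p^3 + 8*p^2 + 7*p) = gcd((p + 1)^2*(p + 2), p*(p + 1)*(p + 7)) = p + 1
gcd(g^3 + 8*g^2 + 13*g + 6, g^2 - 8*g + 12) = 1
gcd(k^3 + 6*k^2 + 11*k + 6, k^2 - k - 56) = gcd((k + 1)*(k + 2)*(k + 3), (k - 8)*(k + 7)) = 1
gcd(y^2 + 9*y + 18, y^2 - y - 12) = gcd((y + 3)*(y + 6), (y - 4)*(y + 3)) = y + 3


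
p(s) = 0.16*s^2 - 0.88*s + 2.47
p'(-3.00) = -1.84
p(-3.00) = 6.55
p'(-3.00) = -1.84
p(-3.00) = 6.55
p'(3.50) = 0.24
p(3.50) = 1.35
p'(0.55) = -0.70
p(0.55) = 2.03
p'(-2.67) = -1.73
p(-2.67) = 5.96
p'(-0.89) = -1.16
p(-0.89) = 3.38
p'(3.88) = 0.36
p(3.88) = 1.46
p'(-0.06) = -0.90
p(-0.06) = 2.52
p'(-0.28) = -0.97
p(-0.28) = 2.73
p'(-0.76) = -1.12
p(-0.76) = 3.23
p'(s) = 0.32*s - 0.88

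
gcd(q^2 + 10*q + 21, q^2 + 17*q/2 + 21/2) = q + 7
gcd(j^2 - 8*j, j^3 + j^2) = j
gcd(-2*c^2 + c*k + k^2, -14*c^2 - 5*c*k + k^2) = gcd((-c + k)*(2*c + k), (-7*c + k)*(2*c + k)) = 2*c + k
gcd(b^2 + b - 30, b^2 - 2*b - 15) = b - 5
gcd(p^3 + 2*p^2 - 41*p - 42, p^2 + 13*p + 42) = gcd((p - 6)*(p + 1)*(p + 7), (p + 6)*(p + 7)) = p + 7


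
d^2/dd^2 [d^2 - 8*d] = 2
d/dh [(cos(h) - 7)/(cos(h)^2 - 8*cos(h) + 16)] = (cos(h) - 10)*sin(h)/(cos(h) - 4)^3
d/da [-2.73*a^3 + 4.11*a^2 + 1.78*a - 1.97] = -8.19*a^2 + 8.22*a + 1.78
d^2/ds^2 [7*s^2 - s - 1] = 14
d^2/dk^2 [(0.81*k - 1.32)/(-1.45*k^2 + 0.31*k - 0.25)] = (-(0.81*k - 1.32)*(2.9*k - 0.31)*(5.8*k - 0.62) + (7.047*k - 4.3302)*(1.45*k^2 - 0.31*k + 0.25))/(1.45*k^2 - 0.31*k + 0.25)^3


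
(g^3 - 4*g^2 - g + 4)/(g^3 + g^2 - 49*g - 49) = (g^2 - 5*g + 4)/(g^2 - 49)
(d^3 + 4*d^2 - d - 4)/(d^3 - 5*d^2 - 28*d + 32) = (d + 1)/(d - 8)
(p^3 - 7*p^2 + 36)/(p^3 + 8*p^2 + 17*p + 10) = (p^2 - 9*p + 18)/(p^2 + 6*p + 5)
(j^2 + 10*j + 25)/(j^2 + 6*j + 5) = (j + 5)/(j + 1)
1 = 1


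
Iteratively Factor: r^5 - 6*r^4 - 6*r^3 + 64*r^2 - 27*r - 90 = (r - 3)*(r^4 - 3*r^3 - 15*r^2 + 19*r + 30) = (r - 3)*(r - 2)*(r^3 - r^2 - 17*r - 15) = (r - 3)*(r - 2)*(r + 3)*(r^2 - 4*r - 5) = (r - 3)*(r - 2)*(r + 1)*(r + 3)*(r - 5)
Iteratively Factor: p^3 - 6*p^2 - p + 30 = (p - 3)*(p^2 - 3*p - 10) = (p - 5)*(p - 3)*(p + 2)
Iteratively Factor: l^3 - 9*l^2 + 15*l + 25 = (l + 1)*(l^2 - 10*l + 25) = (l - 5)*(l + 1)*(l - 5)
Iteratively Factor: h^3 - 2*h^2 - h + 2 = (h - 2)*(h^2 - 1) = (h - 2)*(h - 1)*(h + 1)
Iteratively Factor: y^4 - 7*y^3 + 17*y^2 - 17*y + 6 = (y - 1)*(y^3 - 6*y^2 + 11*y - 6) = (y - 1)^2*(y^2 - 5*y + 6) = (y - 3)*(y - 1)^2*(y - 2)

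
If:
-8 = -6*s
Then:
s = 4/3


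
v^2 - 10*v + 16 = (v - 8)*(v - 2)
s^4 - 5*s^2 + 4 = (s - 2)*(s - 1)*(s + 1)*(s + 2)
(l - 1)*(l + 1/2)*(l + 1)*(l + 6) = l^4 + 13*l^3/2 + 2*l^2 - 13*l/2 - 3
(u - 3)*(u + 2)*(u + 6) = u^3 + 5*u^2 - 12*u - 36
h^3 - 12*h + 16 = (h - 2)^2*(h + 4)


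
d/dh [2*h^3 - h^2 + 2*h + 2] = 6*h^2 - 2*h + 2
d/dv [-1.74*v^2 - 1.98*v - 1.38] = -3.48*v - 1.98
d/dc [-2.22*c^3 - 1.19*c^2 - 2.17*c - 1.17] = -6.66*c^2 - 2.38*c - 2.17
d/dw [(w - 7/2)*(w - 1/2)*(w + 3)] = 3*w^2 - 2*w - 41/4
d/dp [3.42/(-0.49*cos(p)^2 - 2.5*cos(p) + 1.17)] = -(3.3516*cos(p) + 8.55)*sin(p)/(0.49*cos(p)^2 + 2.5*cos(p) - 1.17)^2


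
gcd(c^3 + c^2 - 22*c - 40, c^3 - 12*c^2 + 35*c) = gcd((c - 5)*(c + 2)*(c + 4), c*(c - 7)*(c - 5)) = c - 5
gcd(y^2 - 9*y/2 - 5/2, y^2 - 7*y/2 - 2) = y + 1/2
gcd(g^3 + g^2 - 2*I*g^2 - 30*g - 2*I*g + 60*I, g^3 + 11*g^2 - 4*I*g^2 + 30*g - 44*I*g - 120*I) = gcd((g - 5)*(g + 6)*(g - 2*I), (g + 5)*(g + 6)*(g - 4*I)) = g + 6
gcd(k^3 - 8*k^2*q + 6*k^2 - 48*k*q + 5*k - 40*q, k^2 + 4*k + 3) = k + 1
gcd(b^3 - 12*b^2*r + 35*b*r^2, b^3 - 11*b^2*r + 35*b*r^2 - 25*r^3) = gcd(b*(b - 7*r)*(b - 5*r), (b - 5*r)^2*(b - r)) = -b + 5*r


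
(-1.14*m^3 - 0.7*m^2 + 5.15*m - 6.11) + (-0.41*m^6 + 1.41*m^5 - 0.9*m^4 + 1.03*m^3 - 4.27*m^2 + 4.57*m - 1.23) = -0.41*m^6 + 1.41*m^5 - 0.9*m^4 - 0.11*m^3 - 4.97*m^2 + 9.72*m - 7.34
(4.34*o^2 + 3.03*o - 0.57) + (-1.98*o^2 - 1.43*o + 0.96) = 2.36*o^2 + 1.6*o + 0.39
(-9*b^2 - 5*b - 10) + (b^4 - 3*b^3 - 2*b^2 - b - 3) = b^4 - 3*b^3 - 11*b^2 - 6*b - 13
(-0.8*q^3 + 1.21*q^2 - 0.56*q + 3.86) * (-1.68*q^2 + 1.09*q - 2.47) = 1.344*q^5 - 2.9048*q^4 + 4.2357*q^3 - 10.0839*q^2 + 5.5906*q - 9.5342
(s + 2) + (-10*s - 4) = -9*s - 2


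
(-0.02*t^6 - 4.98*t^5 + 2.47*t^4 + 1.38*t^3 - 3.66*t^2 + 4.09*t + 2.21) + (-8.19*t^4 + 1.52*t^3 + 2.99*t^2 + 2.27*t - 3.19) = -0.02*t^6 - 4.98*t^5 - 5.72*t^4 + 2.9*t^3 - 0.67*t^2 + 6.36*t - 0.98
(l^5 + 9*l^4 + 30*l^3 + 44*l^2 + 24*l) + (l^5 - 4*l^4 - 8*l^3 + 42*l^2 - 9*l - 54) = 2*l^5 + 5*l^4 + 22*l^3 + 86*l^2 + 15*l - 54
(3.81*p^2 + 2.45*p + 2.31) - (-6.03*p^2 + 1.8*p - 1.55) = 9.84*p^2 + 0.65*p + 3.86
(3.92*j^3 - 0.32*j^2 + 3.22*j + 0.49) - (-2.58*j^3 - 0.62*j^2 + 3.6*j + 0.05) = 6.5*j^3 + 0.3*j^2 - 0.38*j + 0.44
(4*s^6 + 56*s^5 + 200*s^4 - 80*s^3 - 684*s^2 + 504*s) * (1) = 4*s^6 + 56*s^5 + 200*s^4 - 80*s^3 - 684*s^2 + 504*s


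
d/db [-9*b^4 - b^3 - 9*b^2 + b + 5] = -36*b^3 - 3*b^2 - 18*b + 1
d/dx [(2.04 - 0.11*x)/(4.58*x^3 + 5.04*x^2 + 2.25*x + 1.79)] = (1.0076*x^3 - 27.4752*x^2 - 20.5632*x - 4.7869)/(20.9764*x^6 + 46.1664*x^5 + 46.0116*x^4 + 39.0764*x^3 + 23.1057*x^2 + 8.055*x + 3.2041)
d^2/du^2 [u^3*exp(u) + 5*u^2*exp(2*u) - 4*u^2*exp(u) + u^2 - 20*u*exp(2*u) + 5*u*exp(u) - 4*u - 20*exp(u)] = u^3*exp(u) + 20*u^2*exp(2*u) + 2*u^2*exp(u) - 40*u*exp(2*u) - 5*u*exp(u) - 70*exp(2*u) - 18*exp(u) + 2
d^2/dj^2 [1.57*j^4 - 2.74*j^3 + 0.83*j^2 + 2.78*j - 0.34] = 18.84*j^2 - 16.44*j + 1.66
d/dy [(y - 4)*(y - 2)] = 2*y - 6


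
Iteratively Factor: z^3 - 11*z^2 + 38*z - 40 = (z - 5)*(z^2 - 6*z + 8) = (z - 5)*(z - 4)*(z - 2)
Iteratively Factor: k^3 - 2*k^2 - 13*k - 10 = (k - 5)*(k^2 + 3*k + 2) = (k - 5)*(k + 1)*(k + 2)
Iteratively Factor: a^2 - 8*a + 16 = (a - 4)*(a - 4)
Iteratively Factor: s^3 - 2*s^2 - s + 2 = (s - 2)*(s^2 - 1) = (s - 2)*(s - 1)*(s + 1)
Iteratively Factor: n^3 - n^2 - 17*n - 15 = (n + 1)*(n^2 - 2*n - 15) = (n - 5)*(n + 1)*(n + 3)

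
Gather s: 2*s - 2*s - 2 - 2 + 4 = 0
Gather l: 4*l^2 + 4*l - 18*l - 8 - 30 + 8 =4*l^2 - 14*l - 30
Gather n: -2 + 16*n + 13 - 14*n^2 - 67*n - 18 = -14*n^2 - 51*n - 7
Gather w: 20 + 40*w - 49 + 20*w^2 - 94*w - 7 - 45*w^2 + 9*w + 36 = -25*w^2 - 45*w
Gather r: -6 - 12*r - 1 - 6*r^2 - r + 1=-6*r^2 - 13*r - 6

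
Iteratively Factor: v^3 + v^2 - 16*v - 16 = (v + 1)*(v^2 - 16) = (v + 1)*(v + 4)*(v - 4)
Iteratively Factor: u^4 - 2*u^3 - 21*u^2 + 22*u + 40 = (u - 5)*(u^3 + 3*u^2 - 6*u - 8) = (u - 5)*(u + 4)*(u^2 - u - 2) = (u - 5)*(u - 2)*(u + 4)*(u + 1)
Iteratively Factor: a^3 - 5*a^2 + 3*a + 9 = (a + 1)*(a^2 - 6*a + 9) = (a - 3)*(a + 1)*(a - 3)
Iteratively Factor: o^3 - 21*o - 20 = (o + 4)*(o^2 - 4*o - 5) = (o + 1)*(o + 4)*(o - 5)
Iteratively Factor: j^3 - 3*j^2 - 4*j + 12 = (j + 2)*(j^2 - 5*j + 6) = (j - 3)*(j + 2)*(j - 2)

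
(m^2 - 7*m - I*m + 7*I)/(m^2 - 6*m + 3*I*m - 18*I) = (m^2 - m*(7 + I) + 7*I)/(m^2 + 3*m*(-2 + I) - 18*I)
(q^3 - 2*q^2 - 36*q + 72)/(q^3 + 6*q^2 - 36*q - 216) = (q - 2)/(q + 6)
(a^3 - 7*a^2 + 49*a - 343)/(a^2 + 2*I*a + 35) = (a^2 - 7*a*(1 + I) + 49*I)/(a - 5*I)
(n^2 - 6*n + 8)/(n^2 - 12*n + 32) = (n - 2)/(n - 8)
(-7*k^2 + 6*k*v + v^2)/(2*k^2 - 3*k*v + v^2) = (7*k + v)/(-2*k + v)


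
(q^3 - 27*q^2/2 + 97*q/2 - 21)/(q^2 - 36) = (2*q^2 - 15*q + 7)/(2*(q + 6))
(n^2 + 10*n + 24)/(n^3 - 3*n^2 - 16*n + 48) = (n + 6)/(n^2 - 7*n + 12)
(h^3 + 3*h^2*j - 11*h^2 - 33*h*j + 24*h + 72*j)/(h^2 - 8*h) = h + 3*j - 3 - 9*j/h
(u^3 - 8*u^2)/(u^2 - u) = u*(u - 8)/(u - 1)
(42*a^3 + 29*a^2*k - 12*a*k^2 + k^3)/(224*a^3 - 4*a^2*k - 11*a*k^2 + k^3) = (6*a^2 + 5*a*k - k^2)/(32*a^2 + 4*a*k - k^2)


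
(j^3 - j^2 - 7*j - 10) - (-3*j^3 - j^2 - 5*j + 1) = 4*j^3 - 2*j - 11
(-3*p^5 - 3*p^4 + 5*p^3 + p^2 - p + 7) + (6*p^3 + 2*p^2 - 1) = -3*p^5 - 3*p^4 + 11*p^3 + 3*p^2 - p + 6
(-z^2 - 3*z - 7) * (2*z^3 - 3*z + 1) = -2*z^5 - 6*z^4 - 11*z^3 + 8*z^2 + 18*z - 7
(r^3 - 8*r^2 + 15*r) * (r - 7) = r^4 - 15*r^3 + 71*r^2 - 105*r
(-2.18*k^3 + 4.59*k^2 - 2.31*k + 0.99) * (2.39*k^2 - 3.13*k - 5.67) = -5.2102*k^5 + 17.7935*k^4 - 7.527*k^3 - 16.4289*k^2 + 9.999*k - 5.6133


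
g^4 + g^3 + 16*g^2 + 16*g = g*(g + 1)*(g - 4*I)*(g + 4*I)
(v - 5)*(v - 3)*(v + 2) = v^3 - 6*v^2 - v + 30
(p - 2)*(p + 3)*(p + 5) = p^3 + 6*p^2 - p - 30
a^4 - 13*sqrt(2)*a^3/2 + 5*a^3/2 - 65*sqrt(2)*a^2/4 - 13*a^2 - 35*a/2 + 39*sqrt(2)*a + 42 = (a - 3/2)*(a + 4)*(a - 7*sqrt(2))*(a + sqrt(2)/2)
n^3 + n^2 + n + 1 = (n + 1)*(n - I)*(n + I)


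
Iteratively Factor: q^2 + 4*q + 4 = (q + 2)*(q + 2)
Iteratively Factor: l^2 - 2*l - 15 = (l + 3)*(l - 5)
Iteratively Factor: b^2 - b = (b - 1)*(b)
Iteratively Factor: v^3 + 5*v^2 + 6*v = (v)*(v^2 + 5*v + 6) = v*(v + 3)*(v + 2)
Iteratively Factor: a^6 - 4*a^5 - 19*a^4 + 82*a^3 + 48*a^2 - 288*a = (a + 2)*(a^5 - 6*a^4 - 7*a^3 + 96*a^2 - 144*a) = (a - 3)*(a + 2)*(a^4 - 3*a^3 - 16*a^2 + 48*a) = a*(a - 3)*(a + 2)*(a^3 - 3*a^2 - 16*a + 48) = a*(a - 4)*(a - 3)*(a + 2)*(a^2 + a - 12) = a*(a - 4)*(a - 3)*(a + 2)*(a + 4)*(a - 3)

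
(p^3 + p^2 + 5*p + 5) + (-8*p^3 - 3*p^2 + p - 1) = -7*p^3 - 2*p^2 + 6*p + 4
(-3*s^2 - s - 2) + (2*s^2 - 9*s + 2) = -s^2 - 10*s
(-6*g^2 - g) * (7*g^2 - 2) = -42*g^4 - 7*g^3 + 12*g^2 + 2*g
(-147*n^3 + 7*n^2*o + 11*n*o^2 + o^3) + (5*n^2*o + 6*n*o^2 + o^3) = -147*n^3 + 12*n^2*o + 17*n*o^2 + 2*o^3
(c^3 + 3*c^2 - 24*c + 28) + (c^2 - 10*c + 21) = c^3 + 4*c^2 - 34*c + 49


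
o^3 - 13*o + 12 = (o - 3)*(o - 1)*(o + 4)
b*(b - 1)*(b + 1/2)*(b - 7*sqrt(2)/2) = b^4 - 7*sqrt(2)*b^3/2 - b^3/2 - b^2/2 + 7*sqrt(2)*b^2/4 + 7*sqrt(2)*b/4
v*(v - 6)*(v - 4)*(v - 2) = v^4 - 12*v^3 + 44*v^2 - 48*v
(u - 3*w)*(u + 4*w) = u^2 + u*w - 12*w^2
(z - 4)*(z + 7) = z^2 + 3*z - 28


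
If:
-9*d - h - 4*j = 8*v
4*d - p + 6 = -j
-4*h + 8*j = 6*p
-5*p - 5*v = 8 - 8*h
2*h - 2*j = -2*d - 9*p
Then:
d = -7922/4609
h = 8554/4609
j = 5006/4609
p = 972/4609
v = 5340/4609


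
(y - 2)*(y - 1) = y^2 - 3*y + 2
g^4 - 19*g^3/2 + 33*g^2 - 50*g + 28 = (g - 7/2)*(g - 2)^3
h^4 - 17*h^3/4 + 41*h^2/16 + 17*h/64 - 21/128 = (h - 7/2)*(h - 3/4)*(h - 1/4)*(h + 1/4)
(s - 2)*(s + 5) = s^2 + 3*s - 10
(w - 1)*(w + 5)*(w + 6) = w^3 + 10*w^2 + 19*w - 30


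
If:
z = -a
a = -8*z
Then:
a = 0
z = 0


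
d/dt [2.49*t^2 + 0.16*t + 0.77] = 4.98*t + 0.16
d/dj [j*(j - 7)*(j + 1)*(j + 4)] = 4*j^3 - 6*j^2 - 62*j - 28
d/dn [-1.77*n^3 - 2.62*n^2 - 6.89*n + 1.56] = -5.31*n^2 - 5.24*n - 6.89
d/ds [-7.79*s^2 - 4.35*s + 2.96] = -15.58*s - 4.35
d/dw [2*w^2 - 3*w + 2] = 4*w - 3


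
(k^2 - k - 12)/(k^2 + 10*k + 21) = (k - 4)/(k + 7)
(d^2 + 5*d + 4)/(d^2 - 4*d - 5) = (d + 4)/(d - 5)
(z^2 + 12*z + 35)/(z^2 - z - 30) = (z + 7)/(z - 6)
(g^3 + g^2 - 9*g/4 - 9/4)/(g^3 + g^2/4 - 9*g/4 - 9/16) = 4*(g + 1)/(4*g + 1)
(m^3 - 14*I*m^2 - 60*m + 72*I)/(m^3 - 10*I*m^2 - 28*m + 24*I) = (m - 6*I)/(m - 2*I)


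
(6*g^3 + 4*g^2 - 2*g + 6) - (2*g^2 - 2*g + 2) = 6*g^3 + 2*g^2 + 4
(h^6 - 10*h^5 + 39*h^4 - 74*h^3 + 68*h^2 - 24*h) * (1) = h^6 - 10*h^5 + 39*h^4 - 74*h^3 + 68*h^2 - 24*h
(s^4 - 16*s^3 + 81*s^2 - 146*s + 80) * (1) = s^4 - 16*s^3 + 81*s^2 - 146*s + 80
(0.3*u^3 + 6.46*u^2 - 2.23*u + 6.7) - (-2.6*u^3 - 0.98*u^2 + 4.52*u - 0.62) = 2.9*u^3 + 7.44*u^2 - 6.75*u + 7.32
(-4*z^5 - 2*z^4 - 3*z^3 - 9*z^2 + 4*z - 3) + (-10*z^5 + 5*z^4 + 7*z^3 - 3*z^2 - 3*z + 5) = -14*z^5 + 3*z^4 + 4*z^3 - 12*z^2 + z + 2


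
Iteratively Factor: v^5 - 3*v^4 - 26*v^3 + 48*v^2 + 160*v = (v + 2)*(v^4 - 5*v^3 - 16*v^2 + 80*v) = (v + 2)*(v + 4)*(v^3 - 9*v^2 + 20*v) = (v - 4)*(v + 2)*(v + 4)*(v^2 - 5*v) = v*(v - 4)*(v + 2)*(v + 4)*(v - 5)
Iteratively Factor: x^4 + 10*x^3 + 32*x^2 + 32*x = (x + 4)*(x^3 + 6*x^2 + 8*x) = x*(x + 4)*(x^2 + 6*x + 8) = x*(x + 4)^2*(x + 2)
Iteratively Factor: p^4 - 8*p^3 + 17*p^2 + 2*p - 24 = (p - 2)*(p^3 - 6*p^2 + 5*p + 12) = (p - 2)*(p + 1)*(p^2 - 7*p + 12) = (p - 3)*(p - 2)*(p + 1)*(p - 4)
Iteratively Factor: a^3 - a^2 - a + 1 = (a - 1)*(a^2 - 1) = (a - 1)*(a + 1)*(a - 1)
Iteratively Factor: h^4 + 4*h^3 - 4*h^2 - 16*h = (h + 2)*(h^3 + 2*h^2 - 8*h) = h*(h + 2)*(h^2 + 2*h - 8) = h*(h + 2)*(h + 4)*(h - 2)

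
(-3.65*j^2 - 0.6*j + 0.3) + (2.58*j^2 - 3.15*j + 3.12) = -1.07*j^2 - 3.75*j + 3.42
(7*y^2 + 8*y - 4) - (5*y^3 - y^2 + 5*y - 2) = -5*y^3 + 8*y^2 + 3*y - 2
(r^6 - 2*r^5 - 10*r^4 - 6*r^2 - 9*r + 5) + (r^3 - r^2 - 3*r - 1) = r^6 - 2*r^5 - 10*r^4 + r^3 - 7*r^2 - 12*r + 4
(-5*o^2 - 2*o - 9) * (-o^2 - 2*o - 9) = 5*o^4 + 12*o^3 + 58*o^2 + 36*o + 81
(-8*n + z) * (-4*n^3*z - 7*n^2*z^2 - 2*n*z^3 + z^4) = 32*n^4*z + 52*n^3*z^2 + 9*n^2*z^3 - 10*n*z^4 + z^5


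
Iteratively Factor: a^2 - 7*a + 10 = (a - 5)*(a - 2)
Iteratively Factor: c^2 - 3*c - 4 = (c + 1)*(c - 4)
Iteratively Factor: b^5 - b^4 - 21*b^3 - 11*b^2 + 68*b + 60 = (b + 3)*(b^4 - 4*b^3 - 9*b^2 + 16*b + 20) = (b - 5)*(b + 3)*(b^3 + b^2 - 4*b - 4) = (b - 5)*(b + 2)*(b + 3)*(b^2 - b - 2) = (b - 5)*(b + 1)*(b + 2)*(b + 3)*(b - 2)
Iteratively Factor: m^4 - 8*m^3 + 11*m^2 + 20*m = (m - 4)*(m^3 - 4*m^2 - 5*m) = (m - 4)*(m + 1)*(m^2 - 5*m) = (m - 5)*(m - 4)*(m + 1)*(m)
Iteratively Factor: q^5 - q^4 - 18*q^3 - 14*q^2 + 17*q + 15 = (q - 5)*(q^4 + 4*q^3 + 2*q^2 - 4*q - 3) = (q - 5)*(q + 1)*(q^3 + 3*q^2 - q - 3) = (q - 5)*(q + 1)*(q + 3)*(q^2 - 1) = (q - 5)*(q - 1)*(q + 1)*(q + 3)*(q + 1)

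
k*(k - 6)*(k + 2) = k^3 - 4*k^2 - 12*k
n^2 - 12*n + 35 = (n - 7)*(n - 5)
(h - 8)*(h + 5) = h^2 - 3*h - 40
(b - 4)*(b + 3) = b^2 - b - 12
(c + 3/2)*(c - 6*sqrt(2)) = c^2 - 6*sqrt(2)*c + 3*c/2 - 9*sqrt(2)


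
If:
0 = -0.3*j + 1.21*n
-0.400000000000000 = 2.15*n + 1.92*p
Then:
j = -3.60186046511628*p - 0.750387596899225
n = -0.893023255813953*p - 0.186046511627907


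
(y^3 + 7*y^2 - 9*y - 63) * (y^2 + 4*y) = y^5 + 11*y^4 + 19*y^3 - 99*y^2 - 252*y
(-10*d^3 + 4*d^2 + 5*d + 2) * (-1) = 10*d^3 - 4*d^2 - 5*d - 2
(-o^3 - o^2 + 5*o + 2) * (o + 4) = -o^4 - 5*o^3 + o^2 + 22*o + 8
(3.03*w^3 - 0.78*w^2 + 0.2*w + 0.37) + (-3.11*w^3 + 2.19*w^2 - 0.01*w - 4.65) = -0.0800000000000001*w^3 + 1.41*w^2 + 0.19*w - 4.28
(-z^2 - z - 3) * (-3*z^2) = 3*z^4 + 3*z^3 + 9*z^2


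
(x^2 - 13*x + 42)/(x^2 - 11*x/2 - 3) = 2*(x - 7)/(2*x + 1)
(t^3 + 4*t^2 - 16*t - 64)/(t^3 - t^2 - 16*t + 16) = (t + 4)/(t - 1)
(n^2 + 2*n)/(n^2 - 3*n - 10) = n/(n - 5)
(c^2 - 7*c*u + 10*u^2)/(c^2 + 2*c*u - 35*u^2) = (c - 2*u)/(c + 7*u)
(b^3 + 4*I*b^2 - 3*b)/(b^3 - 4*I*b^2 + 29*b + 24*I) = b/(b - 8*I)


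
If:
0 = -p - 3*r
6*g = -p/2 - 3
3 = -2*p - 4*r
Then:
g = -1/8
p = -9/2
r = 3/2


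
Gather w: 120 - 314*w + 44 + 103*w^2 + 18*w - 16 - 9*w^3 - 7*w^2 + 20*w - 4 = -9*w^3 + 96*w^2 - 276*w + 144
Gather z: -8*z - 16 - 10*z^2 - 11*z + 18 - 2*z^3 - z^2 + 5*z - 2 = -2*z^3 - 11*z^2 - 14*z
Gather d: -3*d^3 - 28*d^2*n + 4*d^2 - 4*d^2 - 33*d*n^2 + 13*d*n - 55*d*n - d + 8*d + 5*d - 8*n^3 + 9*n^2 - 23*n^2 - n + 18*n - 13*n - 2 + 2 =-3*d^3 - 28*d^2*n + d*(-33*n^2 - 42*n + 12) - 8*n^3 - 14*n^2 + 4*n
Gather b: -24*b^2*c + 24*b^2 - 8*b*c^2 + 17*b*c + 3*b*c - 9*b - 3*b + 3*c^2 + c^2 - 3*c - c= b^2*(24 - 24*c) + b*(-8*c^2 + 20*c - 12) + 4*c^2 - 4*c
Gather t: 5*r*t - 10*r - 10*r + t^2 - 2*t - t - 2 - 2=-20*r + t^2 + t*(5*r - 3) - 4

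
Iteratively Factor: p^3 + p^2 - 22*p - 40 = (p + 4)*(p^2 - 3*p - 10) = (p - 5)*(p + 4)*(p + 2)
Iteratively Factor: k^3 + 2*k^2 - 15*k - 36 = (k - 4)*(k^2 + 6*k + 9) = (k - 4)*(k + 3)*(k + 3)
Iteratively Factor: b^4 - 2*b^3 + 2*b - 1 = (b - 1)*(b^3 - b^2 - b + 1) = (b - 1)^2*(b^2 - 1) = (b - 1)^2*(b + 1)*(b - 1)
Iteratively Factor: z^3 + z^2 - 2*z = (z + 2)*(z^2 - z) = (z - 1)*(z + 2)*(z)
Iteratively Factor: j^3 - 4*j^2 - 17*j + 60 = (j - 5)*(j^2 + j - 12) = (j - 5)*(j - 3)*(j + 4)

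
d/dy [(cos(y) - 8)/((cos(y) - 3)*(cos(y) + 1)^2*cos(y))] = (3*cos(y)^3 - 37*cos(y)^2 + 56*cos(y) + 24)*sin(y)/((cos(y) - 3)^2*(cos(y) + 1)^3*cos(y)^2)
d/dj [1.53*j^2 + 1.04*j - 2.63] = 3.06*j + 1.04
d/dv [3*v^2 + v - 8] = 6*v + 1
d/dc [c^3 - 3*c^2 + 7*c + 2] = 3*c^2 - 6*c + 7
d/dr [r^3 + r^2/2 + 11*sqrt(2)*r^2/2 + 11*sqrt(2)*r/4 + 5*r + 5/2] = 3*r^2 + r + 11*sqrt(2)*r + 11*sqrt(2)/4 + 5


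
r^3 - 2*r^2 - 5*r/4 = r*(r - 5/2)*(r + 1/2)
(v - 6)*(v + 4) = v^2 - 2*v - 24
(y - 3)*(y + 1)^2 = y^3 - y^2 - 5*y - 3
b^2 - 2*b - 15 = (b - 5)*(b + 3)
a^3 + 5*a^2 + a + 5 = (a + 5)*(a - I)*(a + I)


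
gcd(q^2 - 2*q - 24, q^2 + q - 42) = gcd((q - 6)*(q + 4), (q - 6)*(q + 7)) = q - 6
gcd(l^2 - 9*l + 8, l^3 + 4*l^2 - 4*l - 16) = 1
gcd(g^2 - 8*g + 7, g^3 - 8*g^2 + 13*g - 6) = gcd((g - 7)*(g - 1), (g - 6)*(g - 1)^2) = g - 1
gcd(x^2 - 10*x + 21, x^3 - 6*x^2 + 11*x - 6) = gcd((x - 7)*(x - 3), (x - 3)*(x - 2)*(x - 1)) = x - 3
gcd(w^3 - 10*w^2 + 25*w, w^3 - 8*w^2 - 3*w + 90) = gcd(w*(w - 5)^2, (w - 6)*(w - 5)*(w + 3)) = w - 5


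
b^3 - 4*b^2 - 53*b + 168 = (b - 8)*(b - 3)*(b + 7)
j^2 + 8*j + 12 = (j + 2)*(j + 6)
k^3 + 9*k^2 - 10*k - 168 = (k - 4)*(k + 6)*(k + 7)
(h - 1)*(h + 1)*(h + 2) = h^3 + 2*h^2 - h - 2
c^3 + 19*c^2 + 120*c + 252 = (c + 6)^2*(c + 7)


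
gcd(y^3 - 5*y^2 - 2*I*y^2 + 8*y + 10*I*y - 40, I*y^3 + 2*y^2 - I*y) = 1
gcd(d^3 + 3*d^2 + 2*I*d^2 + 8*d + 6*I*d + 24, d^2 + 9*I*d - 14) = 1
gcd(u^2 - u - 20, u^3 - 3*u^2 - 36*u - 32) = u + 4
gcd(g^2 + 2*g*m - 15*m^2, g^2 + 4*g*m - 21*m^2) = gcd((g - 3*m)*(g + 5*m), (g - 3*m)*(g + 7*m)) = g - 3*m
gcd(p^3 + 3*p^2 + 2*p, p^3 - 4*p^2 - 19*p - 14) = p^2 + 3*p + 2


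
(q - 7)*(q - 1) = q^2 - 8*q + 7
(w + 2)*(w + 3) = w^2 + 5*w + 6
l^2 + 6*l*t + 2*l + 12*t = (l + 2)*(l + 6*t)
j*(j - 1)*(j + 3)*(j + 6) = j^4 + 8*j^3 + 9*j^2 - 18*j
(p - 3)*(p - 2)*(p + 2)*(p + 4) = p^4 + p^3 - 16*p^2 - 4*p + 48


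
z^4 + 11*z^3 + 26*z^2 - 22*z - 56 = (z + 4)*(z + 7)*(z - sqrt(2))*(z + sqrt(2))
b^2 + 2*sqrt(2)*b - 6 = (b - sqrt(2))*(b + 3*sqrt(2))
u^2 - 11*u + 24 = (u - 8)*(u - 3)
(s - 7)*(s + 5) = s^2 - 2*s - 35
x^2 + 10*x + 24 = (x + 4)*(x + 6)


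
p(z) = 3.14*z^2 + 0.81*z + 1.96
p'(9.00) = 57.33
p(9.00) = 263.59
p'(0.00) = 0.81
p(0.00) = 1.96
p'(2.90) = 19.02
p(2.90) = 30.72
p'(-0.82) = -4.34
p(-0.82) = 3.41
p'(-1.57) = -9.05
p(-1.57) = 8.43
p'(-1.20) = -6.73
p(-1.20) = 5.51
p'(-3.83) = -23.24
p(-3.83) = 44.92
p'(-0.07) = 0.37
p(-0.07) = 1.92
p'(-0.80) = -4.21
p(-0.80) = 3.32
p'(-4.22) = -25.69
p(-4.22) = 54.46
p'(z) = 6.28*z + 0.81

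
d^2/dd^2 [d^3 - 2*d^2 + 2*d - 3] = 6*d - 4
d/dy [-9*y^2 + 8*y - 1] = 8 - 18*y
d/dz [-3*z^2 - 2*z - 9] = -6*z - 2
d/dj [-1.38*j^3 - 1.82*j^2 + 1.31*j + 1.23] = -4.14*j^2 - 3.64*j + 1.31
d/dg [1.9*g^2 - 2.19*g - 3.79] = 3.8*g - 2.19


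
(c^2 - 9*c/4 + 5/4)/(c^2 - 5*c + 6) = (4*c^2 - 9*c + 5)/(4*(c^2 - 5*c + 6))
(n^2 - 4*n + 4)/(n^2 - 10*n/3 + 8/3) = 3*(n - 2)/(3*n - 4)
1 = 1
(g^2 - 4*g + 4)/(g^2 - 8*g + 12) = (g - 2)/(g - 6)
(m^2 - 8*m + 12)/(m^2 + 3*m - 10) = (m - 6)/(m + 5)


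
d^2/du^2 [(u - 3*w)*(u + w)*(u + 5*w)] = 6*u + 6*w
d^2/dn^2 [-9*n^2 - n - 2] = -18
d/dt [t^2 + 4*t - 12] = 2*t + 4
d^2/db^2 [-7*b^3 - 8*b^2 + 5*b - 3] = -42*b - 16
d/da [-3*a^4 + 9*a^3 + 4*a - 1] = -12*a^3 + 27*a^2 + 4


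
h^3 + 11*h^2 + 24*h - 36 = (h - 1)*(h + 6)^2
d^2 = d^2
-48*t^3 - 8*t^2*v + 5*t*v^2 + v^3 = (-3*t + v)*(4*t + v)^2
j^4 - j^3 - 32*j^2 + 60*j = j*(j - 5)*(j - 2)*(j + 6)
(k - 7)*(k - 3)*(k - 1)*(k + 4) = k^4 - 7*k^3 - 13*k^2 + 103*k - 84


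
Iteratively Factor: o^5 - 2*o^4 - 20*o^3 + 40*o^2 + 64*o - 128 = (o - 2)*(o^4 - 20*o^2 + 64) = (o - 2)*(o + 2)*(o^3 - 2*o^2 - 16*o + 32) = (o - 4)*(o - 2)*(o + 2)*(o^2 + 2*o - 8) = (o - 4)*(o - 2)^2*(o + 2)*(o + 4)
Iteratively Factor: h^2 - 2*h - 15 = (h + 3)*(h - 5)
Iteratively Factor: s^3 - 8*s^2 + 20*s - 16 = (s - 4)*(s^2 - 4*s + 4) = (s - 4)*(s - 2)*(s - 2)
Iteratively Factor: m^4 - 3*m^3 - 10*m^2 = (m - 5)*(m^3 + 2*m^2) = m*(m - 5)*(m^2 + 2*m) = m*(m - 5)*(m + 2)*(m)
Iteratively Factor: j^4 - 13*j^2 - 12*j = (j - 4)*(j^3 + 4*j^2 + 3*j) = (j - 4)*(j + 1)*(j^2 + 3*j) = (j - 4)*(j + 1)*(j + 3)*(j)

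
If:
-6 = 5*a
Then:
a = -6/5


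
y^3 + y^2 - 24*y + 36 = (y - 3)*(y - 2)*(y + 6)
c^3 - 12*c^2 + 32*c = c*(c - 8)*(c - 4)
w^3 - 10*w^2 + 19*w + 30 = (w - 6)*(w - 5)*(w + 1)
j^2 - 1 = (j - 1)*(j + 1)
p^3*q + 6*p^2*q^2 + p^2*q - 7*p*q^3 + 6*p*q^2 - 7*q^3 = (p - q)*(p + 7*q)*(p*q + q)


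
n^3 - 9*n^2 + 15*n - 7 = (n - 7)*(n - 1)^2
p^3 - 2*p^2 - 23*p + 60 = (p - 4)*(p - 3)*(p + 5)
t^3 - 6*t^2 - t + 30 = (t - 5)*(t - 3)*(t + 2)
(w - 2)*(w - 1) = w^2 - 3*w + 2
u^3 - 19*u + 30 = (u - 3)*(u - 2)*(u + 5)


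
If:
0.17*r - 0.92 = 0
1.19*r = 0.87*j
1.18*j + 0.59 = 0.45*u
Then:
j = 7.40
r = 5.41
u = 20.72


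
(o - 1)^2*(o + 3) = o^3 + o^2 - 5*o + 3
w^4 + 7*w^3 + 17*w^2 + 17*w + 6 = (w + 1)^2*(w + 2)*(w + 3)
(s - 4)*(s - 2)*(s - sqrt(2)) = s^3 - 6*s^2 - sqrt(2)*s^2 + 8*s + 6*sqrt(2)*s - 8*sqrt(2)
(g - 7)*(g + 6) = g^2 - g - 42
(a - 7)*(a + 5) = a^2 - 2*a - 35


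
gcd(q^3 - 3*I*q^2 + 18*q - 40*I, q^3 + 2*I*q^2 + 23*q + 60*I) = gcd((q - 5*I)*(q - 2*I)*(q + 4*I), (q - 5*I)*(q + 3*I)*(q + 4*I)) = q^2 - I*q + 20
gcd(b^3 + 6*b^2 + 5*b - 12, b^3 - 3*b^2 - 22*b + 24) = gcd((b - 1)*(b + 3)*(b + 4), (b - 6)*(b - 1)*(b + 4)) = b^2 + 3*b - 4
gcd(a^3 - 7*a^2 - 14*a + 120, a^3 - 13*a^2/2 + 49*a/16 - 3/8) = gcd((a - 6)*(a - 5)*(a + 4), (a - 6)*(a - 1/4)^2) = a - 6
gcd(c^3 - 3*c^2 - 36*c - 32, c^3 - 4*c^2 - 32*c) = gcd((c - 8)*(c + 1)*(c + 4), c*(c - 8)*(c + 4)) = c^2 - 4*c - 32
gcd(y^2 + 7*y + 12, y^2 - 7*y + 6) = 1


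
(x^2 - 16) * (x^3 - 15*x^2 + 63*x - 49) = x^5 - 15*x^4 + 47*x^3 + 191*x^2 - 1008*x + 784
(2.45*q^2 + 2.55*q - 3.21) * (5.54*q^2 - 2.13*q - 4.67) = 13.573*q^4 + 8.9085*q^3 - 34.6564*q^2 - 5.0712*q + 14.9907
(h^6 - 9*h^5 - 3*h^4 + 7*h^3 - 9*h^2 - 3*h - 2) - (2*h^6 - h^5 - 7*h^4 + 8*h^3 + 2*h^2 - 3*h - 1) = -h^6 - 8*h^5 + 4*h^4 - h^3 - 11*h^2 - 1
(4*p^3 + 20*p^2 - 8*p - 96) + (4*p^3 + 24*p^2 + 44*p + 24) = 8*p^3 + 44*p^2 + 36*p - 72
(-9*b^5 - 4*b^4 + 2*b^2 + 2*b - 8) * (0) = 0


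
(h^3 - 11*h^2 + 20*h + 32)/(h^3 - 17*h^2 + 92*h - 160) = (h + 1)/(h - 5)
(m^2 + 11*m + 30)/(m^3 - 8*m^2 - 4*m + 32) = (m^2 + 11*m + 30)/(m^3 - 8*m^2 - 4*m + 32)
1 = 1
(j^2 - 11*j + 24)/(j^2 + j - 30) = (j^2 - 11*j + 24)/(j^2 + j - 30)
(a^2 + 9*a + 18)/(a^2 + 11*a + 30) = (a + 3)/(a + 5)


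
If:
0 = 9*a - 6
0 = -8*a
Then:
No Solution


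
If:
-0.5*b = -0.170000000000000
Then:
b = 0.34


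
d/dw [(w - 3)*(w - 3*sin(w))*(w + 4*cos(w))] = (3 - w)*(w - 3*sin(w))*(4*sin(w) - 1) + (3 - w)*(w + 4*cos(w))*(3*cos(w) - 1) + (w - 3*sin(w))*(w + 4*cos(w))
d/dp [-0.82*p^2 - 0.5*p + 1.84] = -1.64*p - 0.5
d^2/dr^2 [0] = 0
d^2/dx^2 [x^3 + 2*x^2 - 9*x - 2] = 6*x + 4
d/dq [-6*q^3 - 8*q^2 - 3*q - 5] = -18*q^2 - 16*q - 3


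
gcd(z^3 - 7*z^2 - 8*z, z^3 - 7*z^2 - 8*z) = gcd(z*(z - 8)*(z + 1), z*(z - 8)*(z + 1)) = z^3 - 7*z^2 - 8*z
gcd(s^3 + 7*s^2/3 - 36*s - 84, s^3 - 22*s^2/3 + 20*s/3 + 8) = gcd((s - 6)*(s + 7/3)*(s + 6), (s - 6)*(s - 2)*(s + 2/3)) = s - 6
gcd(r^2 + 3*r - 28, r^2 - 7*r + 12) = r - 4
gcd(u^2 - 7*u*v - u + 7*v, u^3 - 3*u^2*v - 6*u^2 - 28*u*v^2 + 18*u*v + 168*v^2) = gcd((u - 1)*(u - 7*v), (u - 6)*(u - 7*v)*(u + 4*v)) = u - 7*v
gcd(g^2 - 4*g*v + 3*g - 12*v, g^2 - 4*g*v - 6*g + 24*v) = -g + 4*v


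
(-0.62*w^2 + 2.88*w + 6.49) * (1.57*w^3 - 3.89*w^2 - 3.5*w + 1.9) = -0.9734*w^5 + 6.9334*w^4 + 1.1561*w^3 - 36.5041*w^2 - 17.243*w + 12.331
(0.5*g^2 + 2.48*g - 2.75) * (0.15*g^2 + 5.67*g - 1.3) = 0.075*g^4 + 3.207*g^3 + 12.9991*g^2 - 18.8165*g + 3.575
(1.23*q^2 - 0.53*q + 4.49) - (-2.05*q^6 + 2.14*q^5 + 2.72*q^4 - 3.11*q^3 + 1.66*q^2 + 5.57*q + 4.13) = 2.05*q^6 - 2.14*q^5 - 2.72*q^4 + 3.11*q^3 - 0.43*q^2 - 6.1*q + 0.36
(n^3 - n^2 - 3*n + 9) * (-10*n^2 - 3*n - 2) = -10*n^5 + 7*n^4 + 31*n^3 - 79*n^2 - 21*n - 18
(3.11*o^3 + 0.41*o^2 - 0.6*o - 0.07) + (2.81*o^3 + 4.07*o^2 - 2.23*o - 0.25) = 5.92*o^3 + 4.48*o^2 - 2.83*o - 0.32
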